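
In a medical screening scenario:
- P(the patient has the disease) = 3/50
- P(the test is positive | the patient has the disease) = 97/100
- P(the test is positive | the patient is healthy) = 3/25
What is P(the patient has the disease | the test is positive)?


Using Bayes' theorem:
P(A|B) = P(B|A)·P(A) / P(B)

P(the test is positive) = 97/100 × 3/50 + 3/25 × 47/50
= 291/5000 + 141/1250 = 171/1000

P(the patient has the disease|the test is positive) = (291/5000) / (171/1000) = 97/285

P(the patient has the disease|the test is positive) = 97/285 ≈ 34.04%


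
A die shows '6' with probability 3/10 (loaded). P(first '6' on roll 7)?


Geometric: P(X=7) = (1-p)^(k-1)×p = (7/10)^6×3/10 = 352947/10000000

P(X=7) = 352947/10000000 ≈ 3.53%


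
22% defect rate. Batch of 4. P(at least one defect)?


P(all good) = (39/50)^4 = 2313441/6250000
P(≥1 defect) = 3936559/6250000

P = 3936559/6250000 ≈ 62.98%


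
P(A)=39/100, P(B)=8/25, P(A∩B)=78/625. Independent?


P(A)×P(B) = 78/625
P(A∩B) = 78/625
Equal ✓ → Independent

Yes, independent


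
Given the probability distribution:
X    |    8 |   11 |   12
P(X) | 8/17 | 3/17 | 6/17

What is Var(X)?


E[X] = 169/17
E[X²] = 1739/17
Var(X) = E[X²] - (E[X])² = 1739/17 - 28561/289 = 1002/289

Var(X) = 1002/289 ≈ 3.4671


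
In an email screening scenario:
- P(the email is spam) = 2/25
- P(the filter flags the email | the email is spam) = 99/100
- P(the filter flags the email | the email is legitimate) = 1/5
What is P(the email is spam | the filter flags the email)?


Using Bayes' theorem:
P(A|B) = P(B|A)·P(A) / P(B)

P(the filter flags the email) = 99/100 × 2/25 + 1/5 × 23/25
= 99/1250 + 23/125 = 329/1250

P(the email is spam|the filter flags the email) = (99/1250) / (329/1250) = 99/329

P(the email is spam|the filter flags the email) = 99/329 ≈ 30.09%


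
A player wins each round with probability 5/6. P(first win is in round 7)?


Geometric: P(X=7) = (1-p)^(k-1)×p = (1/6)^6×5/6 = 5/279936

P(X=7) = 5/279936 ≈ 0.00%


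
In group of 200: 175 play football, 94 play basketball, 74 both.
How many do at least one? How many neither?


|A∪B| = 175+94-74 = 195
Neither = 200-195 = 5

At least one: 195; Neither: 5


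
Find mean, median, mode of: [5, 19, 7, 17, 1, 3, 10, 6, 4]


Sorted: [1, 3, 4, 5, 6, 7, 10, 17, 19]
Mean = 72/9 = 8
Median = 6
Freq: {5: 1, 19: 1, 7: 1, 17: 1, 1: 1, 3: 1, 10: 1, 6: 1, 4: 1}
Mode: No mode

Mean=8, Median=6, Mode=No mode


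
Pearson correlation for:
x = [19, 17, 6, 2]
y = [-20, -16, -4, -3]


n=4, Σx=44, Σy=-43, Σxy=-682, Σx²=690, Σy²=681
r = (4×(-682) - 44×(-43))/√((4×690 - 44²)(4×681 - (-43)²))
= -836/√(824×875) = -836/√721000 ≈ -836/849.1172 ≈ -0.9846

r ≈ -0.9846


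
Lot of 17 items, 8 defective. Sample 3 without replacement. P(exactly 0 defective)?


Hypergeometric: C(8,0)×C(9,3)/C(17,3)
= 1×84/680 = 21/170

P(X=0) = 21/170 ≈ 12.35%


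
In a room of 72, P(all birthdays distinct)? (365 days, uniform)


P(all different) = Π(365-i)/365 for i=0..71
= (365/365)×(364/365)×...×(294/365)
= 0.000547

P ≈ 0.0005 ≈ 0.05%


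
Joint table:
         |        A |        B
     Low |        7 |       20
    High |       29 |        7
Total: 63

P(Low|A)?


P(Low|A) = 7/(7+29) = 7/36

P = 7/36 ≈ 19.44%


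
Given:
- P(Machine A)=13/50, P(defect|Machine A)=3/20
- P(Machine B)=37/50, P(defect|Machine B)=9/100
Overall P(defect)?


P(B) = Σ P(B|Aᵢ)×P(Aᵢ)
  3/20×13/50 = 39/1000
  9/100×37/50 = 333/5000
Sum = 66/625

P(defect) = 66/625 ≈ 10.56%


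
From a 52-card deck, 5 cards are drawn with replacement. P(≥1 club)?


P(not a club) = 39/52 = 3/4
P(none in 5 draws) = (3/4)^5 = 243/1024
P(≥1 club) = 1 - 243/1024 = 781/1024

P = 781/1024 ≈ 76.27%


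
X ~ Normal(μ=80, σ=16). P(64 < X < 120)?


z₁=(64-80)/16=-1.0, z₂=(120-80)/16=2.5
P = Φ(2.5) - Φ(-1.0) = 0.993790 - 0.158655 = 0.835135 ≈ 0.8351

P(64 < X < 120) ≈ 0.8351


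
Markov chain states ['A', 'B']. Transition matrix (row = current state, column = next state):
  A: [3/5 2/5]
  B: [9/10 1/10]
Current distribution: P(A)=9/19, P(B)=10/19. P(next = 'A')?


P(next=A) = Σᵢ P(now=i)×P(i→A)
= 9/19×3/5 + 10/19×9/10
= 27/95 + 9/19 = 72/95

P = 72/95 ≈ 0.7579


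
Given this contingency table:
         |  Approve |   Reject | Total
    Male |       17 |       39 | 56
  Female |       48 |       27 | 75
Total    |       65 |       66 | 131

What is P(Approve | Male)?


P(Approve | Male) = 17/(17+39) = 17/56

P(Approve|Male) = 17/56 ≈ 30.36%


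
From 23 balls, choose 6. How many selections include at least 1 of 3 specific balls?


Complement: C(23,6) - C(20,6) = 100947 - 38760 = 62187

62187


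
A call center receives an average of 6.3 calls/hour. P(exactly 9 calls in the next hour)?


Poisson(λ=6.3): P(X=9) = e^(-λ)×λ^k/k!
= e^(-6.3) × 6.3^9 / 9!
≈ 0.001836304777 × 15633814.1569 / 362880 ≈ 0.079113

P(X=9) ≈ 0.079113 ≈ 7.91%


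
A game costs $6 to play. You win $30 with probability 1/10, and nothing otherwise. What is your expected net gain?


E[gain] = (30-6)×1/10 + (-6)×9/10
= 12/5 - 27/5 = -3

Expected net gain = $-3 ≈ $-3.00


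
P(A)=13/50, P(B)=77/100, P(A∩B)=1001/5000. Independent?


P(A)×P(B) = 1001/5000
P(A∩B) = 1001/5000
Equal ✓ → Independent

Yes, independent


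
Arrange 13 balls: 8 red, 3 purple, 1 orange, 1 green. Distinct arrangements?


13!/(8!×3!×1!×1!) = 25740

25740


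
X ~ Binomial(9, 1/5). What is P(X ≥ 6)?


P(X ≥ 6) = Σ P(X=i) for i=6..9
P(X=6) = 5376/1953125
P(X=7) = 576/1953125
P(X=8) = 36/1953125
P(X=9) = 1/1953125
Sum = 5989/1953125

P(X ≥ 6) = 5989/1953125 ≈ 0.31%


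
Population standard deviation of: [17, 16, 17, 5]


Mean = 55/4
  (17-55/4)²=169/16
  (16-55/4)²=81/16
  (17-55/4)²=169/16
  (5-55/4)²=1225/16
Σ(x-μ)² = 411/4
σ² = (411/4)/4 = 411/16

σ = √(411/16) ≈ 5.0683


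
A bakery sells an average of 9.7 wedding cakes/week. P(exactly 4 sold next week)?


Poisson(λ=9.7): P(X=4) = e^(-λ)×λ^k/k!
= e^(-9.7) × 9.7^4 / 4!
≈ 6.128349505e-05 × 8852.9281 / 24 ≈ 0.022606

P(X=4) ≈ 0.022606 ≈ 2.26%


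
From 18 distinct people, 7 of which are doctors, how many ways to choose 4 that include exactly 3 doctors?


Choose 3 of the 7 doctors and 1 of the other 11 people:
C(7,3)×C(11,1) = 35×11 = 385

385


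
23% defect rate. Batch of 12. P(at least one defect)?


P(all good) = (77/100)^12 = 43439888521963583647921/1000000000000000000000000
P(≥1 defect) = 956560111478036416352079/1000000000000000000000000

P = 956560111478036416352079/1000000000000000000000000 ≈ 95.66%


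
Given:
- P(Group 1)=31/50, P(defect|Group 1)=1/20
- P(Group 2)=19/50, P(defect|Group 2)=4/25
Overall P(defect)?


P(B) = Σ P(B|Aᵢ)×P(Aᵢ)
  1/20×31/50 = 31/1000
  4/25×19/50 = 38/625
Sum = 459/5000

P(defect) = 459/5000 ≈ 9.18%


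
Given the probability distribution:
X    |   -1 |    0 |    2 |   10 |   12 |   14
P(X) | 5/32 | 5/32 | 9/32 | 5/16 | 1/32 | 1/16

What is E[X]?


E[X] = Σ x·P(X=x)
= (-1)×(5/32) + (0)×(5/32) + (2)×(9/32) + (10)×(5/16) + (12)×(1/32) + (14)×(1/16)
= 153/32

E[X] = 153/32


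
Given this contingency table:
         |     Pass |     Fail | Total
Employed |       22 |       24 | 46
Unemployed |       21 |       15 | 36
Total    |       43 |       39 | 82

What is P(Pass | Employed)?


P(Pass | Employed) = 22/(22+24) = 22/46 = 11/23

P(Pass|Employed) = 11/23 ≈ 47.83%


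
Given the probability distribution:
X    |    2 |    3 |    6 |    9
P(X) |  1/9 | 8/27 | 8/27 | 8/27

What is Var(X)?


E[X] = 50/9
E[X²] = 340/9
Var(X) = E[X²] - (E[X])² = 340/9 - 2500/81 = 560/81

Var(X) = 560/81 ≈ 6.9136


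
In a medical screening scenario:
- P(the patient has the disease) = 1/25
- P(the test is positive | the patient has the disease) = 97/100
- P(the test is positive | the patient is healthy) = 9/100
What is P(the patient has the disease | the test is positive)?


Using Bayes' theorem:
P(A|B) = P(B|A)·P(A) / P(B)

P(the test is positive) = 97/100 × 1/25 + 9/100 × 24/25
= 97/2500 + 54/625 = 313/2500

P(the patient has the disease|the test is positive) = (97/2500) / (313/2500) = 97/313

P(the patient has the disease|the test is positive) = 97/313 ≈ 30.99%


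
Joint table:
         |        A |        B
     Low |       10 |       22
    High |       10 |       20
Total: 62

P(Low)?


P(Low) = (10+22)/62 = 32/62 = 16/31

P(Low) = 16/31 ≈ 51.61%


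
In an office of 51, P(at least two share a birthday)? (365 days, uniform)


P(all different) = Π(365-i)/365 for i=0..50
= 0.025568
P(match) = 1 - 0.025568 = 0.974432

P ≈ 0.9744 ≈ 97.44%


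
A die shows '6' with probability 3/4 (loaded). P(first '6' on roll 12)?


Geometric: P(X=12) = (1-p)^(k-1)×p = (1/4)^11×3/4 = 3/16777216

P(X=12) = 3/16777216 ≈ 0.00%


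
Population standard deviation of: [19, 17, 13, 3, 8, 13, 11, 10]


Mean = 94/8 = 47/4
  (19-47/4)²=841/16
  (17-47/4)²=441/16
  (13-47/4)²=25/16
  (3-47/4)²=1225/16
  (8-47/4)²=225/16
  (13-47/4)²=25/16
  (11-47/4)²=9/16
  (10-47/4)²=49/16
Σ(x-μ)² = 355/2
σ² = (355/2)/8 = 355/16

σ = √(355/16) ≈ 4.7104


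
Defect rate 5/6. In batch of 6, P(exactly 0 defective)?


Binomial: P(X=0) = C(6,0)×p^0×(1-p)^6
= 1 × 1 × 1/46656 = 1/46656

P(X=0) = 1/46656 ≈ 0.00%


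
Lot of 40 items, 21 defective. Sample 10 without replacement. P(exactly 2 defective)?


Hypergeometric: C(21,2)×C(19,8)/C(40,10)
= 210×75582/847660528 = 945/50468

P(X=2) = 945/50468 ≈ 1.87%


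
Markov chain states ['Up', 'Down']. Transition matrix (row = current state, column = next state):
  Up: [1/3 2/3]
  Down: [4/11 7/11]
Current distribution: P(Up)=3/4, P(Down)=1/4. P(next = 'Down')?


P(next=Down) = Σᵢ P(now=i)×P(i→Down)
= 3/4×2/3 + 1/4×7/11
= 1/2 + 7/44 = 29/44

P = 29/44 ≈ 0.6591


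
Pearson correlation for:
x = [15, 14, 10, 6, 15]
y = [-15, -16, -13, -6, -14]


n=5, Σx=60, Σy=-64, Σxy=-825, Σx²=782, Σy²=882
r = (5×(-825) - 60×(-64))/√((5×782 - 60²)(5×882 - (-64)²))
= -285/√(310×314) = -285/√97340 ≈ -285/311.9936 ≈ -0.9135

r ≈ -0.9135


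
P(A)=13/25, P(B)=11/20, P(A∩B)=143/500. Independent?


P(A)×P(B) = 143/500
P(A∩B) = 143/500
Equal ✓ → Independent

Yes, independent


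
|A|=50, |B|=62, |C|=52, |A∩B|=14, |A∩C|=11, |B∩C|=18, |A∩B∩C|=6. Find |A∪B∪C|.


|A∪B∪C| = 50+62+52-14-11-18+6 = 127

|A∪B∪C| = 127


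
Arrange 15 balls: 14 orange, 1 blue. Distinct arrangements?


15!/(14!×1!) = 15

15


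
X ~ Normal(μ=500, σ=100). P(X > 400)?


z = (400-500)/100 = -1.0
P(X > 400) = 1 - P(Z ≤ -1.0) = 1 - 0.1587 = 0.8413

P(X > 400) ≈ 0.8413


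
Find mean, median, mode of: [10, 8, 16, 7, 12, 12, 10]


Sorted: [7, 8, 10, 10, 12, 12, 16]
Mean = 75/7
Median = 10
Freq: {10: 2, 8: 1, 16: 1, 7: 1, 12: 2}
Mode: [10, 12]

Mean=75/7, Median=10, Mode=[10, 12]


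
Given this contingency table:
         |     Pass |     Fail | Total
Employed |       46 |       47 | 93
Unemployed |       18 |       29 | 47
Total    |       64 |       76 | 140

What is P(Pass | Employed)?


P(Pass | Employed) = 46/(46+47) = 46/93

P(Pass|Employed) = 46/93 ≈ 49.46%


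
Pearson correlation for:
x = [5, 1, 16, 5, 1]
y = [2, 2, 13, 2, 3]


n=5, Σx=28, Σy=22, Σxy=233, Σx²=308, Σy²=190
r = (5×233 - 28×22)/√((5×308 - 28²)(5×190 - 22²))
= 549/√(756×466) = 549/√352296 ≈ 549/593.5453 ≈ 0.9250

r ≈ 0.9250


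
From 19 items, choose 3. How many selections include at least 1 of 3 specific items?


Complement: C(19,3) - C(16,3) = 969 - 560 = 409

409


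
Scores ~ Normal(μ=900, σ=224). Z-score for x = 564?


z = (x - μ)/σ = (564 - 900)/224 = -1.5

z = -1.5


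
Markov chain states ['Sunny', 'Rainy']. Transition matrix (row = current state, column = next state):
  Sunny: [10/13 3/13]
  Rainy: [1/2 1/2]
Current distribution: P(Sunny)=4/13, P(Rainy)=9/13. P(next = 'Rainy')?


P(next=Rainy) = Σᵢ P(now=i)×P(i→Rainy)
= 4/13×3/13 + 9/13×1/2
= 12/169 + 9/26 = 141/338

P = 141/338 ≈ 0.4172


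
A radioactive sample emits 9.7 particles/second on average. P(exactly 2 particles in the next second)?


Poisson(λ=9.7): P(X=2) = e^(-λ)×λ^k/k!
= e^(-9.7) × 9.7^2 / 2!
≈ 6.128349505e-05 × 94.09 / 2 ≈ 0.002883

P(X=2) ≈ 0.002883 ≈ 0.29%


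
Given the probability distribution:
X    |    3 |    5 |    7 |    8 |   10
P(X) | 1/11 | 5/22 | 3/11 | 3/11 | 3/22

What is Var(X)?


E[X] = 151/22
E[X²] = 1121/22
Var(X) = E[X²] - (E[X])² = 1121/22 - 22801/484 = 1861/484

Var(X) = 1861/484 ≈ 3.8450


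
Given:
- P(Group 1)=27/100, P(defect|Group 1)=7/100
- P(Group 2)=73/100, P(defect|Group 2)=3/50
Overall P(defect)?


P(B) = Σ P(B|Aᵢ)×P(Aᵢ)
  7/100×27/100 = 189/10000
  3/50×73/100 = 219/5000
Sum = 627/10000

P(defect) = 627/10000 ≈ 6.27%


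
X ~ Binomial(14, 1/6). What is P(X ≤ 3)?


P(X ≤ 3) = Σ P(X=i) for i=0..3
P(X=0) = 6103515625/78364164096
P(X=1) = 8544921875/39182082048
P(X=2) = 22216796875/78364164096
P(X=3) = 4443359375/19591041024
Sum = 31591796875/39182082048

P(X ≤ 3) = 31591796875/39182082048 ≈ 80.63%


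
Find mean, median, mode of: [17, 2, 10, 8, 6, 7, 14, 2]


Sorted: [2, 2, 6, 7, 8, 10, 14, 17]
Mean = 66/8 = 33/4
Median = 15/2
Freq: {17: 1, 2: 2, 10: 1, 8: 1, 6: 1, 7: 1, 14: 1}
Mode: [2]

Mean=33/4, Median=15/2, Mode=2


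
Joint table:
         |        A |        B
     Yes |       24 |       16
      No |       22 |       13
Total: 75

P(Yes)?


P(Yes) = (24+16)/75 = 40/75 = 8/15

P(Yes) = 8/15 ≈ 53.33%


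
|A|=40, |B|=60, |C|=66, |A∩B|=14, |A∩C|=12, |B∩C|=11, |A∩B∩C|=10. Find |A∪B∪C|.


|A∪B∪C| = 40+60+66-14-12-11+10 = 139

|A∪B∪C| = 139


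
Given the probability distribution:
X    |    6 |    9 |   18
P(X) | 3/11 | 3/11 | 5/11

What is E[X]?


E[X] = Σ x·P(X=x)
= (6)×(3/11) + (9)×(3/11) + (18)×(5/11)
= 135/11

E[X] = 135/11


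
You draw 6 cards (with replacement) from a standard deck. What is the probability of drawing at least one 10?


P(not a 10) = 48/52 = 12/13
P(none in 6 draws) = (12/13)^6 = 2985984/4826809
P(≥1 10) = 1 - 2985984/4826809 = 1840825/4826809

P = 1840825/4826809 ≈ 38.14%


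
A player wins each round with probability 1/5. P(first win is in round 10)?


Geometric: P(X=10) = (1-p)^(k-1)×p = (4/5)^9×1/5 = 262144/9765625

P(X=10) = 262144/9765625 ≈ 2.68%


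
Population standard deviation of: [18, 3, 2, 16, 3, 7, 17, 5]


Mean = 71/8
  (18-71/8)²=5329/64
  (3-71/8)²=2209/64
  (2-71/8)²=3025/64
  (16-71/8)²=3249/64
  (3-71/8)²=2209/64
  (7-71/8)²=225/64
  (17-71/8)²=4225/64
  (5-71/8)²=961/64
Σ(x-μ)² = 2679/8
σ² = (2679/8)/8 = 2679/64

σ = √(2679/64) ≈ 6.4699


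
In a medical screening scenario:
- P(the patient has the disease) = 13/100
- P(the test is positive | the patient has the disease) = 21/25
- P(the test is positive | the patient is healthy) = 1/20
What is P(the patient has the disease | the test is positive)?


Using Bayes' theorem:
P(A|B) = P(B|A)·P(A) / P(B)

P(the test is positive) = 21/25 × 13/100 + 1/20 × 87/100
= 273/2500 + 87/2000 = 1527/10000

P(the patient has the disease|the test is positive) = (273/2500) / (1527/10000) = 364/509

P(the patient has the disease|the test is positive) = 364/509 ≈ 71.51%


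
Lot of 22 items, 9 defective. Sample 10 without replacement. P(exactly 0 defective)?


Hypergeometric: C(9,0)×C(13,10)/C(22,10)
= 1×286/646646 = 1/2261

P(X=0) = 1/2261 ≈ 0.04%


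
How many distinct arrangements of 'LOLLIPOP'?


Letters: 8, freq: {'L': 3, 'O': 2, 'I': 1, 'P': 2}
8!/(3!×2!×1!×2!) = 40320/24 = 1680

1680


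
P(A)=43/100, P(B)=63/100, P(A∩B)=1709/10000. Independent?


P(A)×P(B) = 2709/10000
P(A∩B) = 1709/10000
Not equal → NOT independent

No, not independent


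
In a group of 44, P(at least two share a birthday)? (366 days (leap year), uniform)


P(all different) = Π(366-i)/366 for i=0..43
= 0.067633
P(match) = 1 - 0.067633 = 0.932367

P ≈ 0.9324 ≈ 93.24%


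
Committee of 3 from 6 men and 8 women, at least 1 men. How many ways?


Count by #men:
  1M,2W: C(6,1)×C(8,2)=168
  2M,1W: C(6,2)×C(8,1)=120
  3M,0W: C(6,3)×C(8,0)=20
Total = 308

308


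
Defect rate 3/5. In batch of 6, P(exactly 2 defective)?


Binomial: P(X=2) = C(6,2)×p^2×(1-p)^4
= 15 × 9/25 × 16/625 = 432/3125

P(X=2) = 432/3125 ≈ 13.82%


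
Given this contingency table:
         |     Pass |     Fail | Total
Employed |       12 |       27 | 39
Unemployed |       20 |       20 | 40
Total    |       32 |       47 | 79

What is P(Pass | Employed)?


P(Pass | Employed) = 12/(12+27) = 12/39 = 4/13

P(Pass|Employed) = 4/13 ≈ 30.77%


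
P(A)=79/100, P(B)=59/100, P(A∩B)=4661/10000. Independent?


P(A)×P(B) = 4661/10000
P(A∩B) = 4661/10000
Equal ✓ → Independent

Yes, independent


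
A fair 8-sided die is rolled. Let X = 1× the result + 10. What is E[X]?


E[die] = (1+8)/2 = 9/2
E[X] = 1×9/2 + 10 = 29/2

E[X] = 29/2


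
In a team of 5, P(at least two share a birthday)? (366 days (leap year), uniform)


P(all different) = Π(366-i)/366 for i=0..4
= 0.972938
P(match) = 1 - 0.972938 = 0.027062

P ≈ 0.0271 ≈ 2.71%


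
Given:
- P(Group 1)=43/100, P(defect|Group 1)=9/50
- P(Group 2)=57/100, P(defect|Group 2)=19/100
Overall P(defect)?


P(B) = Σ P(B|Aᵢ)×P(Aᵢ)
  9/50×43/100 = 387/5000
  19/100×57/100 = 1083/10000
Sum = 1857/10000

P(defect) = 1857/10000 ≈ 18.57%


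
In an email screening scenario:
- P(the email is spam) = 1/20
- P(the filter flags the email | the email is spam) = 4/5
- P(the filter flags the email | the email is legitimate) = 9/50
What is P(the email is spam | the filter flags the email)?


Using Bayes' theorem:
P(A|B) = P(B|A)·P(A) / P(B)

P(the filter flags the email) = 4/5 × 1/20 + 9/50 × 19/20
= 1/25 + 171/1000 = 211/1000

P(the email is spam|the filter flags the email) = (1/25) / (211/1000) = 40/211

P(the email is spam|the filter flags the email) = 40/211 ≈ 18.96%


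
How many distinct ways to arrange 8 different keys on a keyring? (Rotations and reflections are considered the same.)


Free circular arrangements: rotations and reflections both identified.
(n-1)!/2 = 7!/2 = 5040/2 = 2520

2520


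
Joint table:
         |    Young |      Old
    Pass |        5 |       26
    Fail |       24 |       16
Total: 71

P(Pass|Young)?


P(Pass|Young) = 5/(5+24) = 5/29

P = 5/29 ≈ 17.24%


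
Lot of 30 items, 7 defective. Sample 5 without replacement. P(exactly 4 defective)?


Hypergeometric: C(7,4)×C(23,1)/C(30,5)
= 35×23/142506 = 115/20358

P(X=4) = 115/20358 ≈ 0.56%


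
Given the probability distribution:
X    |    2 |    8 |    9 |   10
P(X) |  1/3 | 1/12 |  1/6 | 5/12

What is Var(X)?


E[X] = 7
E[X²] = 371/6
Var(X) = E[X²] - (E[X])² = 371/6 - 49 = 77/6

Var(X) = 77/6 ≈ 12.8333


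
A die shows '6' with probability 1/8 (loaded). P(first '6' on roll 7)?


Geometric: P(X=7) = (1-p)^(k-1)×p = (7/8)^6×1/8 = 117649/2097152

P(X=7) = 117649/2097152 ≈ 5.61%


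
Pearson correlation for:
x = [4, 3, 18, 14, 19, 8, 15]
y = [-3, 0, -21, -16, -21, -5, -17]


n=7, Σx=81, Σy=-83, Σxy=-1308, Σx²=1195, Σy²=1461
r = (7×(-1308) - 81×(-83))/√((7×1195 - 81²)(7×1461 - (-83)²))
= -2433/√(1804×3338) = -2433/√6021752 ≈ -2433/2453.9258 ≈ -0.9915

r ≈ -0.9915


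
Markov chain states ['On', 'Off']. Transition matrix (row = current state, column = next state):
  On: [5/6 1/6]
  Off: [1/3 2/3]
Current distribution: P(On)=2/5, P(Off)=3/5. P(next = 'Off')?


P(next=Off) = Σᵢ P(now=i)×P(i→Off)
= 2/5×1/6 + 3/5×2/3
= 1/15 + 2/5 = 7/15

P = 7/15 ≈ 0.4667


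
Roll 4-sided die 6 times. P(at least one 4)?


P(no 4)^6 = (3/4)^6 = 729/4096
P(≥1) = 1 - 729/4096 = 3367/4096

P = 3367/4096 ≈ 82.20%


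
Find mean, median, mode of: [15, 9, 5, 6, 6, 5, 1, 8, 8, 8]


Sorted: [1, 5, 5, 6, 6, 8, 8, 8, 9, 15]
Mean = 71/10
Median = 7
Freq: {15: 1, 9: 1, 5: 2, 6: 2, 1: 1, 8: 3}
Mode: [8]

Mean=71/10, Median=7, Mode=8


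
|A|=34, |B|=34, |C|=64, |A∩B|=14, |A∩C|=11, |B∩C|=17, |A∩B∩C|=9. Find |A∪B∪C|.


|A∪B∪C| = 34+34+64-14-11-17+9 = 99

|A∪B∪C| = 99


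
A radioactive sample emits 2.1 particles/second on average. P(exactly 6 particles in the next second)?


Poisson(λ=2.1): P(X=6) = e^(-λ)×λ^k/k!
= e^(-2.1) × 2.1^6 / 6!
≈ 0.1224564283 × 85.766121 / 720 ≈ 0.014587

P(X=6) ≈ 0.014587 ≈ 1.46%


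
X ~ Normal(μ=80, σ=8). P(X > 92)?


z = (92-80)/8 = 1.5
P(X > 92) = 1 - P(Z ≤ 1.5) = 1 - 0.9332 = 0.0668

P(X > 92) ≈ 0.0668


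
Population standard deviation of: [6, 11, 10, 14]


Mean = 41/4
  (6-41/4)²=289/16
  (11-41/4)²=9/16
  (10-41/4)²=1/16
  (14-41/4)²=225/16
Σ(x-μ)² = 131/4
σ² = (131/4)/4 = 131/16

σ = √(131/16) ≈ 2.8614


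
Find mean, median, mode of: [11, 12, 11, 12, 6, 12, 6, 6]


Sorted: [6, 6, 6, 11, 11, 12, 12, 12]
Mean = 76/8 = 19/2
Median = 11
Freq: {11: 2, 12: 3, 6: 3}
Mode: [6, 12]

Mean=19/2, Median=11, Mode=[6, 12]


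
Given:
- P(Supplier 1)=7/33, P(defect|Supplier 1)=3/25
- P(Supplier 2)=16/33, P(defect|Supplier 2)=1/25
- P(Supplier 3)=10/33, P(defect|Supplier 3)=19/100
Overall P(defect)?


P(B) = Σ P(B|Aᵢ)×P(Aᵢ)
  3/25×7/33 = 7/275
  1/25×16/33 = 16/825
  19/100×10/33 = 19/330
Sum = 169/1650

P(defect) = 169/1650 ≈ 10.24%


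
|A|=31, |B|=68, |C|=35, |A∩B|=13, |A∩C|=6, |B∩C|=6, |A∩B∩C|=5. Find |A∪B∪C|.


|A∪B∪C| = 31+68+35-13-6-6+5 = 114

|A∪B∪C| = 114


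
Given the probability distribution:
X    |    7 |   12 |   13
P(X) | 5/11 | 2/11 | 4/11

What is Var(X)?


E[X] = 111/11
E[X²] = 1209/11
Var(X) = E[X²] - (E[X])² = 1209/11 - 12321/121 = 978/121

Var(X) = 978/121 ≈ 8.0826


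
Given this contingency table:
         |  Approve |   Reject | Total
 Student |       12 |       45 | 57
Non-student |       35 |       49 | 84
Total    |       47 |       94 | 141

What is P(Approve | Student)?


P(Approve | Student) = 12/(12+45) = 12/57 = 4/19

P(Approve|Student) = 4/19 ≈ 21.05%


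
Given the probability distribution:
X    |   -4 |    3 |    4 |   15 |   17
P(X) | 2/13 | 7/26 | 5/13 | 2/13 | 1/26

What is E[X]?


E[X] = Σ x·P(X=x)
= (-4)×(2/13) + (3)×(7/26) + (4)×(5/13) + (15)×(2/13) + (17)×(1/26)
= 61/13

E[X] = 61/13


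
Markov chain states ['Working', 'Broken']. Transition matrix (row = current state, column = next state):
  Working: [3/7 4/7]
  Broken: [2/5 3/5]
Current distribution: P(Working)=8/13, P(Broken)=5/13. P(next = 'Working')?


P(next=Working) = Σᵢ P(now=i)×P(i→Working)
= 8/13×3/7 + 5/13×2/5
= 24/91 + 2/13 = 38/91

P = 38/91 ≈ 0.4176


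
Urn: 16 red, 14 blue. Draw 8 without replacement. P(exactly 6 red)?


Hypergeometric: C(16,6)×C(14,2)/C(30,8)
= 8008×91/5852925 = 56056/450225

P(X=6) = 56056/450225 ≈ 12.45%


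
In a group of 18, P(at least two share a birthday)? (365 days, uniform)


P(all different) = Π(365-i)/365 for i=0..17
= 0.653089
P(match) = 1 - 0.653089 = 0.346911

P ≈ 0.3469 ≈ 34.69%


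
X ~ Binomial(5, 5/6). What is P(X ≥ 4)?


P(X ≥ 4) = Σ P(X=i) for i=4..5
P(X=4) = 3125/7776
P(X=5) = 3125/7776
Sum = 3125/3888

P(X ≥ 4) = 3125/3888 ≈ 80.38%


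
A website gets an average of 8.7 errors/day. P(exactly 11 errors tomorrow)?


Poisson(λ=8.7): P(X=11) = e^(-λ)×λ^k/k!
= e^(-8.7) × 8.7^11 / 11!
≈ 0.000166585811 × 21612837034.7 / 39916800 ≈ 0.090197

P(X=11) ≈ 0.090197 ≈ 9.02%


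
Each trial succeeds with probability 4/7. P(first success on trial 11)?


Geometric: P(X=11) = (1-p)^(k-1)×p = (3/7)^10×4/7 = 236196/1977326743

P(X=11) = 236196/1977326743 ≈ 0.01%


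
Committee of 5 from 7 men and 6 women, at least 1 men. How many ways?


Count by #men:
  1M,4W: C(7,1)×C(6,4)=105
  2M,3W: C(7,2)×C(6,3)=420
  3M,2W: C(7,3)×C(6,2)=525
  4M,1W: C(7,4)×C(6,1)=210
  5M,0W: C(7,5)×C(6,0)=21
Total = 1281

1281


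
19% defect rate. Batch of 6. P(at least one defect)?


P(all good) = (81/100)^6 = 282429536481/1000000000000
P(≥1 defect) = 717570463519/1000000000000

P = 717570463519/1000000000000 ≈ 71.76%


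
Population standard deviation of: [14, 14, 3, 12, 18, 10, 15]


Mean = 86/7
  (14-86/7)²=144/49
  (14-86/7)²=144/49
  (3-86/7)²=4225/49
  (12-86/7)²=4/49
  (18-86/7)²=1600/49
  (10-86/7)²=256/49
  (15-86/7)²=361/49
Σ(x-μ)² = 962/7
σ² = (962/7)/7 = 962/49

σ = √(962/49) ≈ 4.4309


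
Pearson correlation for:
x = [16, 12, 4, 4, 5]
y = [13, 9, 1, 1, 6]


n=5, Σx=41, Σy=30, Σxy=354, Σx²=457, Σy²=288
r = (5×354 - 41×30)/√((5×457 - 41²)(5×288 - 30²))
= 540/√(604×540) = 540/√326160 ≈ 540/571.1042 ≈ 0.9455

r ≈ 0.9455


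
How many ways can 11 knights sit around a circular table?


Circular arrangements of 11 distinct objects: fix one position to break rotational symmetry.
(n-1)! = 10! = 3628800

3628800


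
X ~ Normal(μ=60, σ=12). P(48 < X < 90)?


z₁=(48-60)/12=-1.0, z₂=(90-60)/12=2.5
P = Φ(2.5) - Φ(-1.0) = 0.993790 - 0.158655 = 0.835135 ≈ 0.8351

P(48 < X < 90) ≈ 0.8351


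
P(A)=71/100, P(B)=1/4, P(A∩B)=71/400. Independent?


P(A)×P(B) = 71/400
P(A∩B) = 71/400
Equal ✓ → Independent

Yes, independent


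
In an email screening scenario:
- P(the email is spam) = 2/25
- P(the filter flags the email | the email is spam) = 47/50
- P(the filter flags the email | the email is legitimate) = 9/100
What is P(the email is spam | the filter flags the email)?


Using Bayes' theorem:
P(A|B) = P(B|A)·P(A) / P(B)

P(the filter flags the email) = 47/50 × 2/25 + 9/100 × 23/25
= 47/625 + 207/2500 = 79/500

P(the email is spam|the filter flags the email) = (47/625) / (79/500) = 188/395

P(the email is spam|the filter flags the email) = 188/395 ≈ 47.59%


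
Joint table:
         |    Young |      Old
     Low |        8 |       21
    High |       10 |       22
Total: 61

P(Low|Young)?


P(Low|Young) = 8/(8+10) = 8/18 = 4/9

P = 4/9 ≈ 44.44%


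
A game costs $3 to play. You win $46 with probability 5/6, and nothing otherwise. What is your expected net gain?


E[gain] = (46-3)×5/6 + (-3)×1/6
= 215/6 - 1/2 = 106/3

Expected net gain = $106/3 ≈ $35.33


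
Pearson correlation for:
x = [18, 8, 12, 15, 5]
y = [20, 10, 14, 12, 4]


n=5, Σx=58, Σy=60, Σxy=808, Σx²=782, Σy²=856
r = (5×808 - 58×60)/√((5×782 - 58²)(5×856 - 60²))
= 560/√(546×680) = 560/√371280 ≈ 560/609.3275 ≈ 0.9190

r ≈ 0.9190


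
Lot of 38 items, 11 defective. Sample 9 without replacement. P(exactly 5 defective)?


Hypergeometric: C(11,5)×C(27,4)/C(38,9)
= 462×17550/163011640 = 36855/740962

P(X=5) = 36855/740962 ≈ 4.97%


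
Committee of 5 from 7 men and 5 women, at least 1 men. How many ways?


Count by #men:
  1M,4W: C(7,1)×C(5,4)=35
  2M,3W: C(7,2)×C(5,3)=210
  3M,2W: C(7,3)×C(5,2)=350
  4M,1W: C(7,4)×C(5,1)=175
  5M,0W: C(7,5)×C(5,0)=21
Total = 791

791


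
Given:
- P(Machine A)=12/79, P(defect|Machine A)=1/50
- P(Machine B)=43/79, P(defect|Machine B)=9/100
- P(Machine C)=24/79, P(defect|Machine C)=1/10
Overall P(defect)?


P(B) = Σ P(B|Aᵢ)×P(Aᵢ)
  1/50×12/79 = 6/1975
  9/100×43/79 = 387/7900
  1/10×24/79 = 12/395
Sum = 651/7900

P(defect) = 651/7900 ≈ 8.24%


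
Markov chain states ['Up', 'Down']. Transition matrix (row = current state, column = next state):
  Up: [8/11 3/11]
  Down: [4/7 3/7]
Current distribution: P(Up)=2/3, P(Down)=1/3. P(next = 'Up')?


P(next=Up) = Σᵢ P(now=i)×P(i→Up)
= 2/3×8/11 + 1/3×4/7
= 16/33 + 4/21 = 52/77

P = 52/77 ≈ 0.6753


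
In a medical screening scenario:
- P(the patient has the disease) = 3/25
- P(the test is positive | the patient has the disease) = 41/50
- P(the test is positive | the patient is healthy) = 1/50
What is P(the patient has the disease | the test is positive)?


Using Bayes' theorem:
P(A|B) = P(B|A)·P(A) / P(B)

P(the test is positive) = 41/50 × 3/25 + 1/50 × 22/25
= 123/1250 + 11/625 = 29/250

P(the patient has the disease|the test is positive) = (123/1250) / (29/250) = 123/145

P(the patient has the disease|the test is positive) = 123/145 ≈ 84.83%


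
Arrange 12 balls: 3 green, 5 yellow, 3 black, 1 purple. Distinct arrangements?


12!/(3!×5!×3!×1!) = 110880

110880


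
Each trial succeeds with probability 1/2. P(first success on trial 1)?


Geometric: P(X=1) = (1-p)^(k-1)×p = (1/2)^0×1/2 = 1/2

P(X=1) = 1/2 ≈ 50.00%


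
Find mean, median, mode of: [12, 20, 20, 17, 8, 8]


Sorted: [8, 8, 12, 17, 20, 20]
Mean = 85/6
Median = 29/2
Freq: {12: 1, 20: 2, 17: 1, 8: 2}
Mode: [8, 20]

Mean=85/6, Median=29/2, Mode=[8, 20]


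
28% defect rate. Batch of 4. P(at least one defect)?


P(all good) = (18/25)^4 = 104976/390625
P(≥1 defect) = 285649/390625

P = 285649/390625 ≈ 73.13%


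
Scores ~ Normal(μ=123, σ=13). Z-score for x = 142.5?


z = (x - μ)/σ = (142.5 - 123)/13 = 1.5

z = 1.5


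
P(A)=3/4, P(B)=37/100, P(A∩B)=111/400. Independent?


P(A)×P(B) = 111/400
P(A∩B) = 111/400
Equal ✓ → Independent

Yes, independent


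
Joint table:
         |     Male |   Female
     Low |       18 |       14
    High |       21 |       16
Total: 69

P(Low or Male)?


P(Low∨Male) = P(Low) + P(Male) - P(Low∧Male)
= (32 + 39 - 18)/69 = 53/69

P = 53/69 ≈ 76.81%


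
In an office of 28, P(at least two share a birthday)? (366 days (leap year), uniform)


P(all different) = Π(366-i)/366 for i=0..27
= 0.346570
P(match) = 1 - 0.346570 = 0.653430

P ≈ 0.6534 ≈ 65.34%


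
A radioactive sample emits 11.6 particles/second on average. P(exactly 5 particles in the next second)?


Poisson(λ=11.6): P(X=5) = e^(-λ)×λ^k/k!
= e^(-11.6) × 11.6^5 / 5!
≈ 9.166087736e-06 × 210034.16576 / 120 ≈ 0.016043

P(X=5) ≈ 0.016043 ≈ 1.60%


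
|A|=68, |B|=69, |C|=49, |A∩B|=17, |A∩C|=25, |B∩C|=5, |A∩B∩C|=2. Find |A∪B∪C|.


|A∪B∪C| = 68+69+49-17-25-5+2 = 141

|A∪B∪C| = 141


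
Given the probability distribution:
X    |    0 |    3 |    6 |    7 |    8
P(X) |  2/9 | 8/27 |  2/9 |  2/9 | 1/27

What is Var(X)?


E[X] = 110/27
E[X²] = 646/27
Var(X) = E[X²] - (E[X])² = 646/27 - 12100/729 = 5342/729

Var(X) = 5342/729 ≈ 7.3278


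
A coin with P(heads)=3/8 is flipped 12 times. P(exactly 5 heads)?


Binomial: P(X=5) = C(12,5)×p^5×(1-p)^7
= 792 × 243/32768 × 78125/2097152 = 1879453125/8589934592

P(X=5) = 1879453125/8589934592 ≈ 21.88%


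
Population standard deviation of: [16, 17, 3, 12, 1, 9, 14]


Mean = 72/7
  (16-72/7)²=1600/49
  (17-72/7)²=2209/49
  (3-72/7)²=2601/49
  (12-72/7)²=144/49
  (1-72/7)²=4225/49
  (9-72/7)²=81/49
  (14-72/7)²=676/49
Σ(x-μ)² = 1648/7
σ² = (1648/7)/7 = 1648/49

σ = √(1648/49) ≈ 5.7994


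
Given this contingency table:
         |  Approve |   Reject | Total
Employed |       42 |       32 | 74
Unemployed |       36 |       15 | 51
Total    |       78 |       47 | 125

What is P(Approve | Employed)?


P(Approve | Employed) = 42/(42+32) = 42/74 = 21/37

P(Approve|Employed) = 21/37 ≈ 56.76%


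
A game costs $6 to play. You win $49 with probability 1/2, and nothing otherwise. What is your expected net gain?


E[gain] = (49-6)×1/2 + (-6)×1/2
= 43/2 - 3 = 37/2

Expected net gain = $37/2 ≈ $18.50


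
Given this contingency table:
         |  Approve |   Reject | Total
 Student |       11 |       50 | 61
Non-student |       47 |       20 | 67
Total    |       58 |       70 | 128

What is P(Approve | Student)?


P(Approve | Student) = 11/(11+50) = 11/61

P(Approve|Student) = 11/61 ≈ 18.03%


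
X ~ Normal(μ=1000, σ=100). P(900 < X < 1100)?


z₁=(900-1000)/100=-1.0, z₂=(1100-1000)/100=1.0
P = Φ(1.0) - Φ(-1.0) = 0.841345 - 0.158655 = 0.682690 ≈ 0.6827

P(900 < X < 1100) ≈ 0.6827


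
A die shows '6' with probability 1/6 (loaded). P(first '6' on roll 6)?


Geometric: P(X=6) = (1-p)^(k-1)×p = (5/6)^5×1/6 = 3125/46656

P(X=6) = 3125/46656 ≈ 6.70%


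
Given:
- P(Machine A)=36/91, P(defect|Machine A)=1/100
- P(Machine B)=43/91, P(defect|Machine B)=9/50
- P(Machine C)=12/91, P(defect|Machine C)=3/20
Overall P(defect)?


P(B) = Σ P(B|Aᵢ)×P(Aᵢ)
  1/100×36/91 = 9/2275
  9/50×43/91 = 387/4550
  3/20×12/91 = 9/455
Sum = 99/910

P(defect) = 99/910 ≈ 10.88%


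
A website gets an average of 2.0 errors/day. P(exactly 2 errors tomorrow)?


Poisson(λ=2.0): P(X=2) = e^(-λ)×λ^k/k!
= e^(-2.0) × 2.0^2 / 2!
≈ 0.1353352832 × 4 / 2 ≈ 0.270671

P(X=2) ≈ 0.270671 ≈ 27.07%


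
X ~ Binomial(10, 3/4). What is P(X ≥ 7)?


P(X ≥ 7) = Σ P(X=i) for i=7..10
P(X=7) = 32805/131072
P(X=8) = 295245/1048576
P(X=9) = 98415/524288
P(X=10) = 59049/1048576
Sum = 203391/262144

P(X ≥ 7) = 203391/262144 ≈ 77.59%


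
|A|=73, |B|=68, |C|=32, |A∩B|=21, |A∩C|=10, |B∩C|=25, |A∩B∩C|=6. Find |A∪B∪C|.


|A∪B∪C| = 73+68+32-21-10-25+6 = 123

|A∪B∪C| = 123


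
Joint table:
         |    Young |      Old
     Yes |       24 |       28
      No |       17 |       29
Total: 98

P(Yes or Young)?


P(Yes∨Young) = P(Yes) + P(Young) - P(Yes∧Young)
= (52 + 41 - 24)/98 = 69/98

P = 69/98 ≈ 70.41%


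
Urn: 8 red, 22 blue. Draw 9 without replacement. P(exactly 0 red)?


Hypergeometric: C(8,0)×C(22,9)/C(30,9)
= 1×497420/14307150 = 4522/130065

P(X=0) = 4522/130065 ≈ 3.48%


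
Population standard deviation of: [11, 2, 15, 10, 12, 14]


Mean = 64/6 = 32/3
  (11-32/3)²=1/9
  (2-32/3)²=676/9
  (15-32/3)²=169/9
  (10-32/3)²=4/9
  (12-32/3)²=16/9
  (14-32/3)²=100/9
Σ(x-μ)² = 322/3
σ² = (322/3)/6 = 161/9

σ = √(161/9) ≈ 4.2295


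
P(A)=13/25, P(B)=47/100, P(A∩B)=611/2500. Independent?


P(A)×P(B) = 611/2500
P(A∩B) = 611/2500
Equal ✓ → Independent

Yes, independent


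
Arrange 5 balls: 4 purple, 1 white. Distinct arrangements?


5!/(4!×1!) = 5

5


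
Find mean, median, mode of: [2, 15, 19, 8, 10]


Sorted: [2, 8, 10, 15, 19]
Mean = 54/5
Median = 10
Freq: {2: 1, 15: 1, 19: 1, 8: 1, 10: 1}
Mode: No mode

Mean=54/5, Median=10, Mode=No mode


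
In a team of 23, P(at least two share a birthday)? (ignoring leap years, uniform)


P(all different) = Π(365-i)/365 for i=0..22
= 0.492703
P(match) = 1 - 0.492703 = 0.507297

P ≈ 0.5073 ≈ 50.73%


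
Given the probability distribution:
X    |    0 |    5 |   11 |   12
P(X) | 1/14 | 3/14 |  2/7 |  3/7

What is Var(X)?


E[X] = 131/14
E[X²] = 1423/14
Var(X) = E[X²] - (E[X])² = 1423/14 - 17161/196 = 2761/196

Var(X) = 2761/196 ≈ 14.0867


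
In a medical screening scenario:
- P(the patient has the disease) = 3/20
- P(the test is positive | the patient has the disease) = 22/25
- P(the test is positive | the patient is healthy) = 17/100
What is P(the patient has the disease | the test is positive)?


Using Bayes' theorem:
P(A|B) = P(B|A)·P(A) / P(B)

P(the test is positive) = 22/25 × 3/20 + 17/100 × 17/20
= 33/250 + 289/2000 = 553/2000

P(the patient has the disease|the test is positive) = (33/250) / (553/2000) = 264/553

P(the patient has the disease|the test is positive) = 264/553 ≈ 47.74%


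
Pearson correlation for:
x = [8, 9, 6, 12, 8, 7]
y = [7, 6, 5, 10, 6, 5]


n=6, Σx=50, Σy=39, Σxy=343, Σx²=438, Σy²=271
r = (6×343 - 50×39)/√((6×438 - 50²)(6×271 - 39²))
= 108/√(128×105) = 108/√13440 ≈ 108/115.9310 ≈ 0.9316

r ≈ 0.9316


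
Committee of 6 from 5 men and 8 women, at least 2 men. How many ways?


Count by #men:
  2M,4W: C(5,2)×C(8,4)=700
  3M,3W: C(5,3)×C(8,3)=560
  4M,2W: C(5,4)×C(8,2)=140
  5M,1W: C(5,5)×C(8,1)=8
Total = 1408

1408


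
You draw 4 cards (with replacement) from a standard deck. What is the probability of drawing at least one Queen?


P(not a Queen) = 48/52 = 12/13
P(none in 4 draws) = (12/13)^4 = 20736/28561
P(≥1 Queen) = 1 - 20736/28561 = 7825/28561

P = 7825/28561 ≈ 27.40%


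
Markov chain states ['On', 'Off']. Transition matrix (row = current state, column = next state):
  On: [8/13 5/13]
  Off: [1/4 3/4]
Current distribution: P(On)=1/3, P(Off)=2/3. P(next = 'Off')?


P(next=Off) = Σᵢ P(now=i)×P(i→Off)
= 1/3×5/13 + 2/3×3/4
= 5/39 + 1/2 = 49/78

P = 49/78 ≈ 0.6282


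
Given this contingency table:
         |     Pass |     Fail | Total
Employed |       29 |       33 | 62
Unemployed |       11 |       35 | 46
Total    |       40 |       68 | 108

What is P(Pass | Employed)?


P(Pass | Employed) = 29/(29+33) = 29/62

P(Pass|Employed) = 29/62 ≈ 46.77%


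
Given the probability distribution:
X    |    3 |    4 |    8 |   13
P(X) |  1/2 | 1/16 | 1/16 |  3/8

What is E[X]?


E[X] = Σ x·P(X=x)
= (3)×(1/2) + (4)×(1/16) + (8)×(1/16) + (13)×(3/8)
= 57/8

E[X] = 57/8


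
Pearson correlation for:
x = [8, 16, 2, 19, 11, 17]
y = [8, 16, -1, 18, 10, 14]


n=6, Σx=73, Σy=65, Σxy=1008, Σx²=1095, Σy²=941
r = (6×1008 - 73×65)/√((6×1095 - 73²)(6×941 - 65²))
= 1303/√(1241×1421) = 1303/√1763461 ≈ 1303/1327.9537 ≈ 0.9812

r ≈ 0.9812


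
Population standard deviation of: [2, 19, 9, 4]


Mean = 34/4 = 17/2
  (2-17/2)²=169/4
  (19-17/2)²=441/4
  (9-17/2)²=1/4
  (4-17/2)²=81/4
Σ(x-μ)² = 173
σ² = 173/4

σ = √(173/4) ≈ 6.5765


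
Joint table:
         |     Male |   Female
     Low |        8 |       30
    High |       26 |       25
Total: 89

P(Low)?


P(Low) = (8+30)/89 = 38/89

P(Low) = 38/89 ≈ 42.70%


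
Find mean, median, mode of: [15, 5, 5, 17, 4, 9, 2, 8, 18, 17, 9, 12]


Sorted: [2, 4, 5, 5, 8, 9, 9, 12, 15, 17, 17, 18]
Mean = 121/12
Median = 9
Freq: {15: 1, 5: 2, 17: 2, 4: 1, 9: 2, 2: 1, 8: 1, 18: 1, 12: 1}
Mode: [5, 9, 17]

Mean=121/12, Median=9, Mode=[5, 9, 17]


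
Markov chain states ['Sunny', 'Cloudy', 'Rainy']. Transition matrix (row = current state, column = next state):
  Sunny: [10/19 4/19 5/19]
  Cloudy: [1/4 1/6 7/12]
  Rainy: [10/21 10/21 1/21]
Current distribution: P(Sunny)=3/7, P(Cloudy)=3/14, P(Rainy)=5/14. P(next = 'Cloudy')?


P(next=Cloudy) = Σᵢ P(now=i)×P(i→Cloudy)
= 3/7×4/19 + 3/14×1/6 + 5/14×10/21
= 12/133 + 1/28 + 25/147 = 3307/11172

P = 3307/11172 ≈ 0.2960


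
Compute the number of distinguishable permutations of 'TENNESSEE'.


Letters: 9, freq: {'T': 1, 'E': 4, 'N': 2, 'S': 2}
9!/(1!×4!×2!×2!) = 362880/96 = 3780

3780


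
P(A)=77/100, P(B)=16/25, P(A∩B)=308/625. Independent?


P(A)×P(B) = 308/625
P(A∩B) = 308/625
Equal ✓ → Independent

Yes, independent


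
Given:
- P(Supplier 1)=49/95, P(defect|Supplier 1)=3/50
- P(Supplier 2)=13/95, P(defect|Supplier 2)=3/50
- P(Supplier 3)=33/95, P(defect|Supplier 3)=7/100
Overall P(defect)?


P(B) = Σ P(B|Aᵢ)×P(Aᵢ)
  3/50×49/95 = 147/4750
  3/50×13/95 = 39/4750
  7/100×33/95 = 231/9500
Sum = 603/9500

P(defect) = 603/9500 ≈ 6.35%


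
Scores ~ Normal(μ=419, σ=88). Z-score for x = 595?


z = (x - μ)/σ = (595 - 419)/88 = 2.0

z = 2.0


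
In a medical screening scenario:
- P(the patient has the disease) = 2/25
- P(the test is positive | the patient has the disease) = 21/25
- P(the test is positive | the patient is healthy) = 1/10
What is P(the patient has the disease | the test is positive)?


Using Bayes' theorem:
P(A|B) = P(B|A)·P(A) / P(B)

P(the test is positive) = 21/25 × 2/25 + 1/10 × 23/25
= 42/625 + 23/250 = 199/1250

P(the patient has the disease|the test is positive) = (42/625) / (199/1250) = 84/199

P(the patient has the disease|the test is positive) = 84/199 ≈ 42.21%
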